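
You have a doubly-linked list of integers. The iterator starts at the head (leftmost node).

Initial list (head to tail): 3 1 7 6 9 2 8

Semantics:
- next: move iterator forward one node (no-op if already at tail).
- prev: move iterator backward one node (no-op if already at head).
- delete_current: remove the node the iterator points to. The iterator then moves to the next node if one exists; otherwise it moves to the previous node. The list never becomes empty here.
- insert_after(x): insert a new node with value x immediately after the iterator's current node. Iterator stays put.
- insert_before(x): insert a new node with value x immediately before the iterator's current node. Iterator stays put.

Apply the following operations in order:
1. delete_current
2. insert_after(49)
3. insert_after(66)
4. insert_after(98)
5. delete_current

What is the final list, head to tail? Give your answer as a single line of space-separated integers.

Answer: 98 66 49 7 6 9 2 8

Derivation:
After 1 (delete_current): list=[1, 7, 6, 9, 2, 8] cursor@1
After 2 (insert_after(49)): list=[1, 49, 7, 6, 9, 2, 8] cursor@1
After 3 (insert_after(66)): list=[1, 66, 49, 7, 6, 9, 2, 8] cursor@1
After 4 (insert_after(98)): list=[1, 98, 66, 49, 7, 6, 9, 2, 8] cursor@1
After 5 (delete_current): list=[98, 66, 49, 7, 6, 9, 2, 8] cursor@98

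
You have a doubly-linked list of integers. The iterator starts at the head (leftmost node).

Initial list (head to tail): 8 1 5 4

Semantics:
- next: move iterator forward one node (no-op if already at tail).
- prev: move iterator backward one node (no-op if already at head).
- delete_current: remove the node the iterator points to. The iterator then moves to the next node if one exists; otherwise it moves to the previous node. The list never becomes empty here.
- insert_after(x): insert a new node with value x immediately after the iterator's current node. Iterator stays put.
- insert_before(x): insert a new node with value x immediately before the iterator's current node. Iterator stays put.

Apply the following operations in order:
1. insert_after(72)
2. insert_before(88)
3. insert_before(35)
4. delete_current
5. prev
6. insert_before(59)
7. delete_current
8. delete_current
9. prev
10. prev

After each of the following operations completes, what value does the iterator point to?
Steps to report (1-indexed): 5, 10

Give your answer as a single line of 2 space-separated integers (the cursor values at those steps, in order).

Answer: 35 88

Derivation:
After 1 (insert_after(72)): list=[8, 72, 1, 5, 4] cursor@8
After 2 (insert_before(88)): list=[88, 8, 72, 1, 5, 4] cursor@8
After 3 (insert_before(35)): list=[88, 35, 8, 72, 1, 5, 4] cursor@8
After 4 (delete_current): list=[88, 35, 72, 1, 5, 4] cursor@72
After 5 (prev): list=[88, 35, 72, 1, 5, 4] cursor@35
After 6 (insert_before(59)): list=[88, 59, 35, 72, 1, 5, 4] cursor@35
After 7 (delete_current): list=[88, 59, 72, 1, 5, 4] cursor@72
After 8 (delete_current): list=[88, 59, 1, 5, 4] cursor@1
After 9 (prev): list=[88, 59, 1, 5, 4] cursor@59
After 10 (prev): list=[88, 59, 1, 5, 4] cursor@88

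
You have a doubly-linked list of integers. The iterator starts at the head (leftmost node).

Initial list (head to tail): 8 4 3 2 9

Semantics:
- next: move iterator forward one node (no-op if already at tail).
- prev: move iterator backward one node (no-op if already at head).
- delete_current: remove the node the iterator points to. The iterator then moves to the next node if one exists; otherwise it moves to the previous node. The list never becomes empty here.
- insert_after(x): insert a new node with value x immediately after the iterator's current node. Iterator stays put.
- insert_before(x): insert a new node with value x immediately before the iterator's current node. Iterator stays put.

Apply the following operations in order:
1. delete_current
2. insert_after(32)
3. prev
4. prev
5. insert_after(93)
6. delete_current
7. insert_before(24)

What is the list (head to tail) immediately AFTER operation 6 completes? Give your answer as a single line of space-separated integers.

Answer: 93 32 3 2 9

Derivation:
After 1 (delete_current): list=[4, 3, 2, 9] cursor@4
After 2 (insert_after(32)): list=[4, 32, 3, 2, 9] cursor@4
After 3 (prev): list=[4, 32, 3, 2, 9] cursor@4
After 4 (prev): list=[4, 32, 3, 2, 9] cursor@4
After 5 (insert_after(93)): list=[4, 93, 32, 3, 2, 9] cursor@4
After 6 (delete_current): list=[93, 32, 3, 2, 9] cursor@93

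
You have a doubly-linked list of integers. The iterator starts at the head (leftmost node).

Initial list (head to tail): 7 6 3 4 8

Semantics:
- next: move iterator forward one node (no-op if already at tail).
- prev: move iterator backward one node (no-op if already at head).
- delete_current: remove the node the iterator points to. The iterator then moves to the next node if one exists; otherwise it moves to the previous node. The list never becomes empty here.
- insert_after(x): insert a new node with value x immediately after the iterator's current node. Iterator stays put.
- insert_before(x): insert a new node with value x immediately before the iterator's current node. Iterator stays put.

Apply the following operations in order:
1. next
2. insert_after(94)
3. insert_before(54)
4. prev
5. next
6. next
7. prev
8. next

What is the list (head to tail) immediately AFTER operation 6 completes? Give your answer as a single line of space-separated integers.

After 1 (next): list=[7, 6, 3, 4, 8] cursor@6
After 2 (insert_after(94)): list=[7, 6, 94, 3, 4, 8] cursor@6
After 3 (insert_before(54)): list=[7, 54, 6, 94, 3, 4, 8] cursor@6
After 4 (prev): list=[7, 54, 6, 94, 3, 4, 8] cursor@54
After 5 (next): list=[7, 54, 6, 94, 3, 4, 8] cursor@6
After 6 (next): list=[7, 54, 6, 94, 3, 4, 8] cursor@94

Answer: 7 54 6 94 3 4 8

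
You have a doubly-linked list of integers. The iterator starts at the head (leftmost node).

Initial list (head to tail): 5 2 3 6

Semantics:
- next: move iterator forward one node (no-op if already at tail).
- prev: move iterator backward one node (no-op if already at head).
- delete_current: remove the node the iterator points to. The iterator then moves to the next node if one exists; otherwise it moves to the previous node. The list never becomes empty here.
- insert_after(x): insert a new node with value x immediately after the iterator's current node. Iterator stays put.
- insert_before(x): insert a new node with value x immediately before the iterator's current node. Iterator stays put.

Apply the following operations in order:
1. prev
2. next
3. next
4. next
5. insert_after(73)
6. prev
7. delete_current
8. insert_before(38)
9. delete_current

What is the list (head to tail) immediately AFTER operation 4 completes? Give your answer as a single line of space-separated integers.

After 1 (prev): list=[5, 2, 3, 6] cursor@5
After 2 (next): list=[5, 2, 3, 6] cursor@2
After 3 (next): list=[5, 2, 3, 6] cursor@3
After 4 (next): list=[5, 2, 3, 6] cursor@6

Answer: 5 2 3 6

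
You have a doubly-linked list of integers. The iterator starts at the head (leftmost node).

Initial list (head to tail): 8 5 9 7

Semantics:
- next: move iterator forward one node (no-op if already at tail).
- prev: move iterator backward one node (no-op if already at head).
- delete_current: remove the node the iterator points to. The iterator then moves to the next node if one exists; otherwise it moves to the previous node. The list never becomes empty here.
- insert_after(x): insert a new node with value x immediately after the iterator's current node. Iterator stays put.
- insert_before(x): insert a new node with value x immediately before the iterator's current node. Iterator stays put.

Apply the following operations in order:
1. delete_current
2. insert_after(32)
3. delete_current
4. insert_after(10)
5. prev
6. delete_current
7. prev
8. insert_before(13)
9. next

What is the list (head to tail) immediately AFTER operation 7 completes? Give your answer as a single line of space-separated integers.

After 1 (delete_current): list=[5, 9, 7] cursor@5
After 2 (insert_after(32)): list=[5, 32, 9, 7] cursor@5
After 3 (delete_current): list=[32, 9, 7] cursor@32
After 4 (insert_after(10)): list=[32, 10, 9, 7] cursor@32
After 5 (prev): list=[32, 10, 9, 7] cursor@32
After 6 (delete_current): list=[10, 9, 7] cursor@10
After 7 (prev): list=[10, 9, 7] cursor@10

Answer: 10 9 7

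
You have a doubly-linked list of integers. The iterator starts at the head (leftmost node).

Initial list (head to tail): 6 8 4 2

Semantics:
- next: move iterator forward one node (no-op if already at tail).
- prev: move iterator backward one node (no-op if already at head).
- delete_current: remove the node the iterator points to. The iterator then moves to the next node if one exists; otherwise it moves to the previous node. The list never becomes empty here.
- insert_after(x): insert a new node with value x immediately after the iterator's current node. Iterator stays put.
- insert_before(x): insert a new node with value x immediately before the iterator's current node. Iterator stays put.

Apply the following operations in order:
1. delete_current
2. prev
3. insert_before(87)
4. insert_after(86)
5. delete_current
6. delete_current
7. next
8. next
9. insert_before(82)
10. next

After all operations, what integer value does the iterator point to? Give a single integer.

After 1 (delete_current): list=[8, 4, 2] cursor@8
After 2 (prev): list=[8, 4, 2] cursor@8
After 3 (insert_before(87)): list=[87, 8, 4, 2] cursor@8
After 4 (insert_after(86)): list=[87, 8, 86, 4, 2] cursor@8
After 5 (delete_current): list=[87, 86, 4, 2] cursor@86
After 6 (delete_current): list=[87, 4, 2] cursor@4
After 7 (next): list=[87, 4, 2] cursor@2
After 8 (next): list=[87, 4, 2] cursor@2
After 9 (insert_before(82)): list=[87, 4, 82, 2] cursor@2
After 10 (next): list=[87, 4, 82, 2] cursor@2

Answer: 2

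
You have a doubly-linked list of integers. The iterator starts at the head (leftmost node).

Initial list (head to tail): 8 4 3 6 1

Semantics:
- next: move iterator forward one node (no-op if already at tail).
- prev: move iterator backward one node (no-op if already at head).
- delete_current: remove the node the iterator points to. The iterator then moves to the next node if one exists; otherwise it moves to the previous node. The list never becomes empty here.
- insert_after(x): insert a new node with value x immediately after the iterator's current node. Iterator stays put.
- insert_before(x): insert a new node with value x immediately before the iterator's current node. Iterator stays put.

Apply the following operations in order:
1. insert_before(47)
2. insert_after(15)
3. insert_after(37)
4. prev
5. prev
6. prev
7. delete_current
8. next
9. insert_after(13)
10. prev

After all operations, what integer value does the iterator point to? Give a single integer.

Answer: 8

Derivation:
After 1 (insert_before(47)): list=[47, 8, 4, 3, 6, 1] cursor@8
After 2 (insert_after(15)): list=[47, 8, 15, 4, 3, 6, 1] cursor@8
After 3 (insert_after(37)): list=[47, 8, 37, 15, 4, 3, 6, 1] cursor@8
After 4 (prev): list=[47, 8, 37, 15, 4, 3, 6, 1] cursor@47
After 5 (prev): list=[47, 8, 37, 15, 4, 3, 6, 1] cursor@47
After 6 (prev): list=[47, 8, 37, 15, 4, 3, 6, 1] cursor@47
After 7 (delete_current): list=[8, 37, 15, 4, 3, 6, 1] cursor@8
After 8 (next): list=[8, 37, 15, 4, 3, 6, 1] cursor@37
After 9 (insert_after(13)): list=[8, 37, 13, 15, 4, 3, 6, 1] cursor@37
After 10 (prev): list=[8, 37, 13, 15, 4, 3, 6, 1] cursor@8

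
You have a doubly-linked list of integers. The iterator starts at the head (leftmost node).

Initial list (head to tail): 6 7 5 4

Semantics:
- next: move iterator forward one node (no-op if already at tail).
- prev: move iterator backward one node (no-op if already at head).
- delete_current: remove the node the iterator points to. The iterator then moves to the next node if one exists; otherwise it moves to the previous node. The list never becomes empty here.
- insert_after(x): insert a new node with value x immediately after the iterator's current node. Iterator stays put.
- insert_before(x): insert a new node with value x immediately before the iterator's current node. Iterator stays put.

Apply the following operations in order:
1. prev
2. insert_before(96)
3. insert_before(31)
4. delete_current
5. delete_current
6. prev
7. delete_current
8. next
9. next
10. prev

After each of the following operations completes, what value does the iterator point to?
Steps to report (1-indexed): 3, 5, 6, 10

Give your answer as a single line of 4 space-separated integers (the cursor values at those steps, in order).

After 1 (prev): list=[6, 7, 5, 4] cursor@6
After 2 (insert_before(96)): list=[96, 6, 7, 5, 4] cursor@6
After 3 (insert_before(31)): list=[96, 31, 6, 7, 5, 4] cursor@6
After 4 (delete_current): list=[96, 31, 7, 5, 4] cursor@7
After 5 (delete_current): list=[96, 31, 5, 4] cursor@5
After 6 (prev): list=[96, 31, 5, 4] cursor@31
After 7 (delete_current): list=[96, 5, 4] cursor@5
After 8 (next): list=[96, 5, 4] cursor@4
After 9 (next): list=[96, 5, 4] cursor@4
After 10 (prev): list=[96, 5, 4] cursor@5

Answer: 6 5 31 5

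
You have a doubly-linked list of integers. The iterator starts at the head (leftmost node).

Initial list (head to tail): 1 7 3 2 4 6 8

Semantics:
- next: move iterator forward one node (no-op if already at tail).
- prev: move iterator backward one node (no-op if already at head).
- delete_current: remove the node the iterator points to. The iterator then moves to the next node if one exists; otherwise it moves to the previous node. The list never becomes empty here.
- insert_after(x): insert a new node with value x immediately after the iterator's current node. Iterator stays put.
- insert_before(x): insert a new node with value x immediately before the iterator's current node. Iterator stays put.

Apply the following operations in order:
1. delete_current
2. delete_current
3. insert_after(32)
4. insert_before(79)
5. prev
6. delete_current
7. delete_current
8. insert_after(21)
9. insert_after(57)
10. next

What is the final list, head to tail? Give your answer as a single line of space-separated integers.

Answer: 32 57 21 2 4 6 8

Derivation:
After 1 (delete_current): list=[7, 3, 2, 4, 6, 8] cursor@7
After 2 (delete_current): list=[3, 2, 4, 6, 8] cursor@3
After 3 (insert_after(32)): list=[3, 32, 2, 4, 6, 8] cursor@3
After 4 (insert_before(79)): list=[79, 3, 32, 2, 4, 6, 8] cursor@3
After 5 (prev): list=[79, 3, 32, 2, 4, 6, 8] cursor@79
After 6 (delete_current): list=[3, 32, 2, 4, 6, 8] cursor@3
After 7 (delete_current): list=[32, 2, 4, 6, 8] cursor@32
After 8 (insert_after(21)): list=[32, 21, 2, 4, 6, 8] cursor@32
After 9 (insert_after(57)): list=[32, 57, 21, 2, 4, 6, 8] cursor@32
After 10 (next): list=[32, 57, 21, 2, 4, 6, 8] cursor@57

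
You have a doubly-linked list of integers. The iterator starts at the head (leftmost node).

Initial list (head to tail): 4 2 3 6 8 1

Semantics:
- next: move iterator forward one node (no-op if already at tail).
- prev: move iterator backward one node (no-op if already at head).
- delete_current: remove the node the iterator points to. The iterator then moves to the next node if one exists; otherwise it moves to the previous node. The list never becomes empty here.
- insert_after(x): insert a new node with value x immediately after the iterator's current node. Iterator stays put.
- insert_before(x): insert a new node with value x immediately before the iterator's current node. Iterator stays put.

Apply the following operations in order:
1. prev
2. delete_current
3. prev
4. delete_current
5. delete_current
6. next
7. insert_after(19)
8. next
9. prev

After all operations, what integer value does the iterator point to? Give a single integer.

After 1 (prev): list=[4, 2, 3, 6, 8, 1] cursor@4
After 2 (delete_current): list=[2, 3, 6, 8, 1] cursor@2
After 3 (prev): list=[2, 3, 6, 8, 1] cursor@2
After 4 (delete_current): list=[3, 6, 8, 1] cursor@3
After 5 (delete_current): list=[6, 8, 1] cursor@6
After 6 (next): list=[6, 8, 1] cursor@8
After 7 (insert_after(19)): list=[6, 8, 19, 1] cursor@8
After 8 (next): list=[6, 8, 19, 1] cursor@19
After 9 (prev): list=[6, 8, 19, 1] cursor@8

Answer: 8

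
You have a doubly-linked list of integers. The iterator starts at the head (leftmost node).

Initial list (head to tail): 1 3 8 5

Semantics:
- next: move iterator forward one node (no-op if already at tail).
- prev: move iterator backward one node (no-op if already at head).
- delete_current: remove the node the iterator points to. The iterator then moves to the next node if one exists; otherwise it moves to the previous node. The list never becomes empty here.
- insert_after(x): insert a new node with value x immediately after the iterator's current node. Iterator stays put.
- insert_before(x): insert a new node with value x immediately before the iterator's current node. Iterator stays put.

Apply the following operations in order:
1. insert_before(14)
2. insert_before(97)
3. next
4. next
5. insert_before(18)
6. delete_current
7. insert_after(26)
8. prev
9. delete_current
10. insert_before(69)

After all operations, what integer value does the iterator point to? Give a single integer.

After 1 (insert_before(14)): list=[14, 1, 3, 8, 5] cursor@1
After 2 (insert_before(97)): list=[14, 97, 1, 3, 8, 5] cursor@1
After 3 (next): list=[14, 97, 1, 3, 8, 5] cursor@3
After 4 (next): list=[14, 97, 1, 3, 8, 5] cursor@8
After 5 (insert_before(18)): list=[14, 97, 1, 3, 18, 8, 5] cursor@8
After 6 (delete_current): list=[14, 97, 1, 3, 18, 5] cursor@5
After 7 (insert_after(26)): list=[14, 97, 1, 3, 18, 5, 26] cursor@5
After 8 (prev): list=[14, 97, 1, 3, 18, 5, 26] cursor@18
After 9 (delete_current): list=[14, 97, 1, 3, 5, 26] cursor@5
After 10 (insert_before(69)): list=[14, 97, 1, 3, 69, 5, 26] cursor@5

Answer: 5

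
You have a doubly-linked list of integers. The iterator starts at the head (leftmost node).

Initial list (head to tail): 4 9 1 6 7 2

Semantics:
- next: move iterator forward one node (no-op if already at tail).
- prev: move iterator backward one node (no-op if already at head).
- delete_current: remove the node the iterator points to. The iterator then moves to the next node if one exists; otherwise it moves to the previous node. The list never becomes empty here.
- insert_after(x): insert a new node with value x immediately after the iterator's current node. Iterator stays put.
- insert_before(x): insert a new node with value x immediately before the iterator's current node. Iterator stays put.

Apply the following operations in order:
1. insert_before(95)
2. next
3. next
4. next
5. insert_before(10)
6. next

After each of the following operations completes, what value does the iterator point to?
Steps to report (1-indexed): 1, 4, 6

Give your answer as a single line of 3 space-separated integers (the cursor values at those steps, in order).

After 1 (insert_before(95)): list=[95, 4, 9, 1, 6, 7, 2] cursor@4
After 2 (next): list=[95, 4, 9, 1, 6, 7, 2] cursor@9
After 3 (next): list=[95, 4, 9, 1, 6, 7, 2] cursor@1
After 4 (next): list=[95, 4, 9, 1, 6, 7, 2] cursor@6
After 5 (insert_before(10)): list=[95, 4, 9, 1, 10, 6, 7, 2] cursor@6
After 6 (next): list=[95, 4, 9, 1, 10, 6, 7, 2] cursor@7

Answer: 4 6 7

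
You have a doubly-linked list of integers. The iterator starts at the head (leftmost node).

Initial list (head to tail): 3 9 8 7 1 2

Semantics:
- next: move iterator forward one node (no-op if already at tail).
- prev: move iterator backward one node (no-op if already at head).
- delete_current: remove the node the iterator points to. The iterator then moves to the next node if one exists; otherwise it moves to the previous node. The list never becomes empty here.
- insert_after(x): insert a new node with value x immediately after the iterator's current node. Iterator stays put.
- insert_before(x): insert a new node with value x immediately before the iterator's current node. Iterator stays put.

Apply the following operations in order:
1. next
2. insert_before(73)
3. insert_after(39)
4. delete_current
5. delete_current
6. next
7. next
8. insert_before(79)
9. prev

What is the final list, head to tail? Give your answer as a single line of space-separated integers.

After 1 (next): list=[3, 9, 8, 7, 1, 2] cursor@9
After 2 (insert_before(73)): list=[3, 73, 9, 8, 7, 1, 2] cursor@9
After 3 (insert_after(39)): list=[3, 73, 9, 39, 8, 7, 1, 2] cursor@9
After 4 (delete_current): list=[3, 73, 39, 8, 7, 1, 2] cursor@39
After 5 (delete_current): list=[3, 73, 8, 7, 1, 2] cursor@8
After 6 (next): list=[3, 73, 8, 7, 1, 2] cursor@7
After 7 (next): list=[3, 73, 8, 7, 1, 2] cursor@1
After 8 (insert_before(79)): list=[3, 73, 8, 7, 79, 1, 2] cursor@1
After 9 (prev): list=[3, 73, 8, 7, 79, 1, 2] cursor@79

Answer: 3 73 8 7 79 1 2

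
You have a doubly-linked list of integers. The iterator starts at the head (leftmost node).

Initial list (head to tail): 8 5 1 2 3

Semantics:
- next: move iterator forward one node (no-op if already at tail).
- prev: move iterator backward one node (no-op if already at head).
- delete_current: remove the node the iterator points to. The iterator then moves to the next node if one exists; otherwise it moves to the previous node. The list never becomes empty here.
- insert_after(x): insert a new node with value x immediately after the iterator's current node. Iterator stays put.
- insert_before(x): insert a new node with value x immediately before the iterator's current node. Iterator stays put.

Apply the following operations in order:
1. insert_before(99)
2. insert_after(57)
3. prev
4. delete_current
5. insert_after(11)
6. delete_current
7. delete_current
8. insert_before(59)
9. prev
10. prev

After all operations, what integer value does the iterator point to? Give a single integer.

After 1 (insert_before(99)): list=[99, 8, 5, 1, 2, 3] cursor@8
After 2 (insert_after(57)): list=[99, 8, 57, 5, 1, 2, 3] cursor@8
After 3 (prev): list=[99, 8, 57, 5, 1, 2, 3] cursor@99
After 4 (delete_current): list=[8, 57, 5, 1, 2, 3] cursor@8
After 5 (insert_after(11)): list=[8, 11, 57, 5, 1, 2, 3] cursor@8
After 6 (delete_current): list=[11, 57, 5, 1, 2, 3] cursor@11
After 7 (delete_current): list=[57, 5, 1, 2, 3] cursor@57
After 8 (insert_before(59)): list=[59, 57, 5, 1, 2, 3] cursor@57
After 9 (prev): list=[59, 57, 5, 1, 2, 3] cursor@59
After 10 (prev): list=[59, 57, 5, 1, 2, 3] cursor@59

Answer: 59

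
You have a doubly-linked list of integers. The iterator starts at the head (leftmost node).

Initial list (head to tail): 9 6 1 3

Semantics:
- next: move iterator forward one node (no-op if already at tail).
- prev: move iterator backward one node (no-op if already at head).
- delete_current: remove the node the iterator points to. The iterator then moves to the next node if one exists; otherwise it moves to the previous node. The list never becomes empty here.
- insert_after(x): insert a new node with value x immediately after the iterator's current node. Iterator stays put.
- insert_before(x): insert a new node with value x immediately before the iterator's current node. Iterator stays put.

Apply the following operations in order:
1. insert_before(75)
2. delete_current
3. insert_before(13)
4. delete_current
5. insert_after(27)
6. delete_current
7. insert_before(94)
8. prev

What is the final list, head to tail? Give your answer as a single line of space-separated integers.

After 1 (insert_before(75)): list=[75, 9, 6, 1, 3] cursor@9
After 2 (delete_current): list=[75, 6, 1, 3] cursor@6
After 3 (insert_before(13)): list=[75, 13, 6, 1, 3] cursor@6
After 4 (delete_current): list=[75, 13, 1, 3] cursor@1
After 5 (insert_after(27)): list=[75, 13, 1, 27, 3] cursor@1
After 6 (delete_current): list=[75, 13, 27, 3] cursor@27
After 7 (insert_before(94)): list=[75, 13, 94, 27, 3] cursor@27
After 8 (prev): list=[75, 13, 94, 27, 3] cursor@94

Answer: 75 13 94 27 3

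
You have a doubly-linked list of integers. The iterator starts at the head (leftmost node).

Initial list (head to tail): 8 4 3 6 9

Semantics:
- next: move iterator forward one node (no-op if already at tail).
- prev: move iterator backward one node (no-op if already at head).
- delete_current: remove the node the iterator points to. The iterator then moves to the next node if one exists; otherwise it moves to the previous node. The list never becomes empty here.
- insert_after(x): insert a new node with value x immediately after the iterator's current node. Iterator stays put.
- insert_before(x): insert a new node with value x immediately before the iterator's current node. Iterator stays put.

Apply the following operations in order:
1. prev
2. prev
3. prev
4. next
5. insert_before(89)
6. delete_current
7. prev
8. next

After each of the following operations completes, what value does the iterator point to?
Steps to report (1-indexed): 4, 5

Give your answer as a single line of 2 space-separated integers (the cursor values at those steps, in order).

Answer: 4 4

Derivation:
After 1 (prev): list=[8, 4, 3, 6, 9] cursor@8
After 2 (prev): list=[8, 4, 3, 6, 9] cursor@8
After 3 (prev): list=[8, 4, 3, 6, 9] cursor@8
After 4 (next): list=[8, 4, 3, 6, 9] cursor@4
After 5 (insert_before(89)): list=[8, 89, 4, 3, 6, 9] cursor@4
After 6 (delete_current): list=[8, 89, 3, 6, 9] cursor@3
After 7 (prev): list=[8, 89, 3, 6, 9] cursor@89
After 8 (next): list=[8, 89, 3, 6, 9] cursor@3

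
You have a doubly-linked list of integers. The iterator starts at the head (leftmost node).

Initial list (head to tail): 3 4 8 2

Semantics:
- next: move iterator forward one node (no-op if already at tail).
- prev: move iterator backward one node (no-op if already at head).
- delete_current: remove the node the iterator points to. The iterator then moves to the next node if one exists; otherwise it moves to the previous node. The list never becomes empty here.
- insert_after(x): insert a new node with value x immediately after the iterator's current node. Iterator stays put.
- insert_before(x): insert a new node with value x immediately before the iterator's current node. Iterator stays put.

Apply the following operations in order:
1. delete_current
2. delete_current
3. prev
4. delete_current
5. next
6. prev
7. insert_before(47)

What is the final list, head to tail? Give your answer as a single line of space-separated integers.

After 1 (delete_current): list=[4, 8, 2] cursor@4
After 2 (delete_current): list=[8, 2] cursor@8
After 3 (prev): list=[8, 2] cursor@8
After 4 (delete_current): list=[2] cursor@2
After 5 (next): list=[2] cursor@2
After 6 (prev): list=[2] cursor@2
After 7 (insert_before(47)): list=[47, 2] cursor@2

Answer: 47 2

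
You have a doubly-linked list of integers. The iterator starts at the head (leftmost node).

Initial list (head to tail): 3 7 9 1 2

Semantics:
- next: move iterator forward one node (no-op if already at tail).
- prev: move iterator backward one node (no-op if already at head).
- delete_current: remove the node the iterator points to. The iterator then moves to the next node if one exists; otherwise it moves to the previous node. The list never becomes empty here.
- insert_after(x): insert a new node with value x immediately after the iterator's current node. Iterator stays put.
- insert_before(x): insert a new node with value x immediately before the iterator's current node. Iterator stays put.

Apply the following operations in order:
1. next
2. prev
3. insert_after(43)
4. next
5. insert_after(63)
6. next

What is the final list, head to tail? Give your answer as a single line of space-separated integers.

After 1 (next): list=[3, 7, 9, 1, 2] cursor@7
After 2 (prev): list=[3, 7, 9, 1, 2] cursor@3
After 3 (insert_after(43)): list=[3, 43, 7, 9, 1, 2] cursor@3
After 4 (next): list=[3, 43, 7, 9, 1, 2] cursor@43
After 5 (insert_after(63)): list=[3, 43, 63, 7, 9, 1, 2] cursor@43
After 6 (next): list=[3, 43, 63, 7, 9, 1, 2] cursor@63

Answer: 3 43 63 7 9 1 2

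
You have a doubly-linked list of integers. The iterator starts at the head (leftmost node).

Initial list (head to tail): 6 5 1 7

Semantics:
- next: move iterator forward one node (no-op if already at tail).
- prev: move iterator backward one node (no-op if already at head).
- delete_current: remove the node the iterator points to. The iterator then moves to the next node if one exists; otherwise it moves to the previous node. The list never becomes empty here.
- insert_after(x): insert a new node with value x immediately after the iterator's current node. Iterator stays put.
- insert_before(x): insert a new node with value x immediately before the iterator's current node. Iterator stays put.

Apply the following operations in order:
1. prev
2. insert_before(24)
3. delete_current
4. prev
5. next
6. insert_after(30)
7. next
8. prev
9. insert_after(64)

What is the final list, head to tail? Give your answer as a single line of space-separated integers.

Answer: 24 5 64 30 1 7

Derivation:
After 1 (prev): list=[6, 5, 1, 7] cursor@6
After 2 (insert_before(24)): list=[24, 6, 5, 1, 7] cursor@6
After 3 (delete_current): list=[24, 5, 1, 7] cursor@5
After 4 (prev): list=[24, 5, 1, 7] cursor@24
After 5 (next): list=[24, 5, 1, 7] cursor@5
After 6 (insert_after(30)): list=[24, 5, 30, 1, 7] cursor@5
After 7 (next): list=[24, 5, 30, 1, 7] cursor@30
After 8 (prev): list=[24, 5, 30, 1, 7] cursor@5
After 9 (insert_after(64)): list=[24, 5, 64, 30, 1, 7] cursor@5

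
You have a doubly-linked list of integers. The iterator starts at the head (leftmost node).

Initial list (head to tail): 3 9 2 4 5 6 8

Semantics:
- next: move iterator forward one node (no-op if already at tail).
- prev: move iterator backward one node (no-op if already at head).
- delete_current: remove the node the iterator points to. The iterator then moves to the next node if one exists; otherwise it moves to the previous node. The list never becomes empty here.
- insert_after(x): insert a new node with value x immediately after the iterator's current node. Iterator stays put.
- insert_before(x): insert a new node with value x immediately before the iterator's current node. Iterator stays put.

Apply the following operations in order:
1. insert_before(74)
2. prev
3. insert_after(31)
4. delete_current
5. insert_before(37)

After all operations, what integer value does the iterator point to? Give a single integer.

After 1 (insert_before(74)): list=[74, 3, 9, 2, 4, 5, 6, 8] cursor@3
After 2 (prev): list=[74, 3, 9, 2, 4, 5, 6, 8] cursor@74
After 3 (insert_after(31)): list=[74, 31, 3, 9, 2, 4, 5, 6, 8] cursor@74
After 4 (delete_current): list=[31, 3, 9, 2, 4, 5, 6, 8] cursor@31
After 5 (insert_before(37)): list=[37, 31, 3, 9, 2, 4, 5, 6, 8] cursor@31

Answer: 31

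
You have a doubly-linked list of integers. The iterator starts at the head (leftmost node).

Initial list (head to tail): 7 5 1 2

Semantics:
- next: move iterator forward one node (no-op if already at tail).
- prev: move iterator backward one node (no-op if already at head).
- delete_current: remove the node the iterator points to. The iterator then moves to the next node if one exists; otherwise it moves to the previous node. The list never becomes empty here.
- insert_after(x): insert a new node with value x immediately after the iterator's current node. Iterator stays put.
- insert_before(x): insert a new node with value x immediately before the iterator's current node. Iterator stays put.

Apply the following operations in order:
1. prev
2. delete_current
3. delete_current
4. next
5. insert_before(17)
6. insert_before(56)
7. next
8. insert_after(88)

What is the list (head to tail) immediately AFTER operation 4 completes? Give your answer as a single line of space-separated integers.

After 1 (prev): list=[7, 5, 1, 2] cursor@7
After 2 (delete_current): list=[5, 1, 2] cursor@5
After 3 (delete_current): list=[1, 2] cursor@1
After 4 (next): list=[1, 2] cursor@2

Answer: 1 2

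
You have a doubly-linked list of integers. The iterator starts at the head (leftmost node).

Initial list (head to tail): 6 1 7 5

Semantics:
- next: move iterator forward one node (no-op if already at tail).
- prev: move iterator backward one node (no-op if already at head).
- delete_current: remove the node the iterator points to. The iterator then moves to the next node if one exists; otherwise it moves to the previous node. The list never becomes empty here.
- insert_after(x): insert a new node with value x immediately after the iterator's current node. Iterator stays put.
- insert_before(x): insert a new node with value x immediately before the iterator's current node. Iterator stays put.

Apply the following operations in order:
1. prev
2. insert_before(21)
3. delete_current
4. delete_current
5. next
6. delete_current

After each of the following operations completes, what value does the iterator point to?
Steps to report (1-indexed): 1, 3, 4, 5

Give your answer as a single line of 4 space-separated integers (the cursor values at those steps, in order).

Answer: 6 1 7 5

Derivation:
After 1 (prev): list=[6, 1, 7, 5] cursor@6
After 2 (insert_before(21)): list=[21, 6, 1, 7, 5] cursor@6
After 3 (delete_current): list=[21, 1, 7, 5] cursor@1
After 4 (delete_current): list=[21, 7, 5] cursor@7
After 5 (next): list=[21, 7, 5] cursor@5
After 6 (delete_current): list=[21, 7] cursor@7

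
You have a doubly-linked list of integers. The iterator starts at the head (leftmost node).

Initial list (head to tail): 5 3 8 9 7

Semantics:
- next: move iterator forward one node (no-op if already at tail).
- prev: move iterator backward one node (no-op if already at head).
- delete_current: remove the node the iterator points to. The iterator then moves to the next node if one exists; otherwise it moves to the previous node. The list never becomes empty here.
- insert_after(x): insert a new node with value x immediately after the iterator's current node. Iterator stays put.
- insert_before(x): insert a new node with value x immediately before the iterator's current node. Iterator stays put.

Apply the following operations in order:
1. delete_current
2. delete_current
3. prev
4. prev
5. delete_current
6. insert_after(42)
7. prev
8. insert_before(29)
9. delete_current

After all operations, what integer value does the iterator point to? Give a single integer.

Answer: 42

Derivation:
After 1 (delete_current): list=[3, 8, 9, 7] cursor@3
After 2 (delete_current): list=[8, 9, 7] cursor@8
After 3 (prev): list=[8, 9, 7] cursor@8
After 4 (prev): list=[8, 9, 7] cursor@8
After 5 (delete_current): list=[9, 7] cursor@9
After 6 (insert_after(42)): list=[9, 42, 7] cursor@9
After 7 (prev): list=[9, 42, 7] cursor@9
After 8 (insert_before(29)): list=[29, 9, 42, 7] cursor@9
After 9 (delete_current): list=[29, 42, 7] cursor@42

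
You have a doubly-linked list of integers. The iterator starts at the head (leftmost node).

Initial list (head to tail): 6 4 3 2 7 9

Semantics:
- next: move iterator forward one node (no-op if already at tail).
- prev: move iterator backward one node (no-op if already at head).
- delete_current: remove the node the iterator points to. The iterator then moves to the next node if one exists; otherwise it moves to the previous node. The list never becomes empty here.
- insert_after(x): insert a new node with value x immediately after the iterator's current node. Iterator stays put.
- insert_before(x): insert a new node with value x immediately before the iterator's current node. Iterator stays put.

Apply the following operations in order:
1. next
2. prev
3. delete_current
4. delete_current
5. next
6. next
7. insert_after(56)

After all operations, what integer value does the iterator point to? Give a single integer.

Answer: 7

Derivation:
After 1 (next): list=[6, 4, 3, 2, 7, 9] cursor@4
After 2 (prev): list=[6, 4, 3, 2, 7, 9] cursor@6
After 3 (delete_current): list=[4, 3, 2, 7, 9] cursor@4
After 4 (delete_current): list=[3, 2, 7, 9] cursor@3
After 5 (next): list=[3, 2, 7, 9] cursor@2
After 6 (next): list=[3, 2, 7, 9] cursor@7
After 7 (insert_after(56)): list=[3, 2, 7, 56, 9] cursor@7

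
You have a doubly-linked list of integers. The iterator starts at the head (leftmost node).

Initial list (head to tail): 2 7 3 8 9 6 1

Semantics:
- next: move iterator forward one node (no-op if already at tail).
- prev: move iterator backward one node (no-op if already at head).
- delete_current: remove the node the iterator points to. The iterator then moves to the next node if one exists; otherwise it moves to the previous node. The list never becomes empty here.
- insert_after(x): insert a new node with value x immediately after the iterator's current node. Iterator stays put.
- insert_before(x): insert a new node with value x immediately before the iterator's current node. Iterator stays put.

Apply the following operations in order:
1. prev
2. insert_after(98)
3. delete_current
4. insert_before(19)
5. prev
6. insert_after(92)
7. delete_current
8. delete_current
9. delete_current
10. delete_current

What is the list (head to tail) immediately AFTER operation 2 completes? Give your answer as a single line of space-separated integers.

Answer: 2 98 7 3 8 9 6 1

Derivation:
After 1 (prev): list=[2, 7, 3, 8, 9, 6, 1] cursor@2
After 2 (insert_after(98)): list=[2, 98, 7, 3, 8, 9, 6, 1] cursor@2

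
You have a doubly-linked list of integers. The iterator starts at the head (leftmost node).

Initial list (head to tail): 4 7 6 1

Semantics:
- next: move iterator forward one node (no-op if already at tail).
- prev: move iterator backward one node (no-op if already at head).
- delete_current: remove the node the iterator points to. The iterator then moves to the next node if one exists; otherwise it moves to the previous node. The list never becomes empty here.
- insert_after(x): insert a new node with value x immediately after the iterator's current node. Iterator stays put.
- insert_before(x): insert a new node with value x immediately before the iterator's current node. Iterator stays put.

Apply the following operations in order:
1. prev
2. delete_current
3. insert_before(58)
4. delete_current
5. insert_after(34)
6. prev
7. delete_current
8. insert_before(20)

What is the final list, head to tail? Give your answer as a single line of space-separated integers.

Answer: 20 6 34 1

Derivation:
After 1 (prev): list=[4, 7, 6, 1] cursor@4
After 2 (delete_current): list=[7, 6, 1] cursor@7
After 3 (insert_before(58)): list=[58, 7, 6, 1] cursor@7
After 4 (delete_current): list=[58, 6, 1] cursor@6
After 5 (insert_after(34)): list=[58, 6, 34, 1] cursor@6
After 6 (prev): list=[58, 6, 34, 1] cursor@58
After 7 (delete_current): list=[6, 34, 1] cursor@6
After 8 (insert_before(20)): list=[20, 6, 34, 1] cursor@6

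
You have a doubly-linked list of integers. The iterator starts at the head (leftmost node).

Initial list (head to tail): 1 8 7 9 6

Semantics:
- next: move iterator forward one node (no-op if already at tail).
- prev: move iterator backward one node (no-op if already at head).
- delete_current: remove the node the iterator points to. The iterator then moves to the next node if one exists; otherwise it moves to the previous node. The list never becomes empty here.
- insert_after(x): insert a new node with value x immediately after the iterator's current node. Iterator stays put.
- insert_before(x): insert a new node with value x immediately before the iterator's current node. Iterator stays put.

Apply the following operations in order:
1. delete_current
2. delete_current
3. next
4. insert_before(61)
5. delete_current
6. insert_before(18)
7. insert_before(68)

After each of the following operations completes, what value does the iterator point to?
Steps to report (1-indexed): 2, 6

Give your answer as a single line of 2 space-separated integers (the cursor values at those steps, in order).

Answer: 7 6

Derivation:
After 1 (delete_current): list=[8, 7, 9, 6] cursor@8
After 2 (delete_current): list=[7, 9, 6] cursor@7
After 3 (next): list=[7, 9, 6] cursor@9
After 4 (insert_before(61)): list=[7, 61, 9, 6] cursor@9
After 5 (delete_current): list=[7, 61, 6] cursor@6
After 6 (insert_before(18)): list=[7, 61, 18, 6] cursor@6
After 7 (insert_before(68)): list=[7, 61, 18, 68, 6] cursor@6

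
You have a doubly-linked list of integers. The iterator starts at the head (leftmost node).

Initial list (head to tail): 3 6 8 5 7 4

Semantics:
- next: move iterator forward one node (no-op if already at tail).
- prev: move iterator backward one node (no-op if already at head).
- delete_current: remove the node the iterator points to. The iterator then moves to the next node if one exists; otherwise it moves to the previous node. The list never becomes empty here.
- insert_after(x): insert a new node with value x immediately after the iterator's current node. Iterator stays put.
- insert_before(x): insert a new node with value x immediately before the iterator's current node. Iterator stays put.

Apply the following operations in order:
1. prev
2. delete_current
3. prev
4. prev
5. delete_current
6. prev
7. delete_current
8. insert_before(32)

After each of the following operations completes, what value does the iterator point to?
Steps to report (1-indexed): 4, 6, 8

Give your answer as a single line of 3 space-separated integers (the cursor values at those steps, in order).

After 1 (prev): list=[3, 6, 8, 5, 7, 4] cursor@3
After 2 (delete_current): list=[6, 8, 5, 7, 4] cursor@6
After 3 (prev): list=[6, 8, 5, 7, 4] cursor@6
After 4 (prev): list=[6, 8, 5, 7, 4] cursor@6
After 5 (delete_current): list=[8, 5, 7, 4] cursor@8
After 6 (prev): list=[8, 5, 7, 4] cursor@8
After 7 (delete_current): list=[5, 7, 4] cursor@5
After 8 (insert_before(32)): list=[32, 5, 7, 4] cursor@5

Answer: 6 8 5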